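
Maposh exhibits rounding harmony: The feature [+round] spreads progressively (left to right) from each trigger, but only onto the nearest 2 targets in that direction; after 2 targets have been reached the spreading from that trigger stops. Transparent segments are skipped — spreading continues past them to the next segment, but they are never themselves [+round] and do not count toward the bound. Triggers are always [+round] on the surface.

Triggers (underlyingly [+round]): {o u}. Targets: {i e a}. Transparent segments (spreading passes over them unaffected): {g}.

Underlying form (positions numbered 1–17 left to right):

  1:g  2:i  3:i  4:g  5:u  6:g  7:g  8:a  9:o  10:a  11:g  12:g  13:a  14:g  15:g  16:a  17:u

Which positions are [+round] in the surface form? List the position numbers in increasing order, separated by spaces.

From /u/ at 5 rightward: 6 /g/ transparent; 7 /g/ transparent; 8 /a/ → [+round]; 9 /o/ is itself a trigger — this domain ends here.
From /o/ at 9 rightward: 10 /a/ → [+round]; 11 /g/ transparent; 12 /g/ transparent; 13 /a/ → [+round]; bound reached.
From /u/ at 17 rightward: word edge.
Targets with no active source: positions 2 3 16 stay [-round].

5 8 9 10 13 17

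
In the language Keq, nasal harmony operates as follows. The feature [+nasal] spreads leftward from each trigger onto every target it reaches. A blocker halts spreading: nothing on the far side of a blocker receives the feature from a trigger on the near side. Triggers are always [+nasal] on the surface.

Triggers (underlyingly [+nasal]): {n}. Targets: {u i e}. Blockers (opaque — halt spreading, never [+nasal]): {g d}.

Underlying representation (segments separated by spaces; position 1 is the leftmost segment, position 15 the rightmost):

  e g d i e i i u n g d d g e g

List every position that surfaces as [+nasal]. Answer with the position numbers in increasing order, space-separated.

4 5 6 7 8 9

From /n/ at 9 leftward: 8 /u/ → [+nasal]; 7 /i/ → [+nasal]; 6 /i/ → [+nasal]; 5 /e/ → [+nasal]; 4 /i/ → [+nasal]; 3 /d/ blocks.
Targets with no active source: positions 1 14 stay [-nasal].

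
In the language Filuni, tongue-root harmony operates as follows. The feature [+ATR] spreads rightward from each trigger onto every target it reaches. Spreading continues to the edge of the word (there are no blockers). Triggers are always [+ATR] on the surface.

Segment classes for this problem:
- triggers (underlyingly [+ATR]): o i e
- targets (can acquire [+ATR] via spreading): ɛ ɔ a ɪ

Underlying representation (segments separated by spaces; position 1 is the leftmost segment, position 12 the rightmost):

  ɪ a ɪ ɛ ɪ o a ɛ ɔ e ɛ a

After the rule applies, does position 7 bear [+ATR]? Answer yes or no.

yes

From /o/ at 6 rightward: 7 /a/ → [+ATR]; 8 /ɛ/ → [+ATR]; 9 /ɔ/ → [+ATR]; 10 /e/ is itself a trigger — this domain ends here.
From /e/ at 10 rightward: 11 /ɛ/ → [+ATR]; 12 /a/ → [+ATR]; word edge.
Targets with no active source: positions 1 2 3 4 5 stay [-ATR].
[+ATR] positions on the surface: 6 7 8 9 10 11 12.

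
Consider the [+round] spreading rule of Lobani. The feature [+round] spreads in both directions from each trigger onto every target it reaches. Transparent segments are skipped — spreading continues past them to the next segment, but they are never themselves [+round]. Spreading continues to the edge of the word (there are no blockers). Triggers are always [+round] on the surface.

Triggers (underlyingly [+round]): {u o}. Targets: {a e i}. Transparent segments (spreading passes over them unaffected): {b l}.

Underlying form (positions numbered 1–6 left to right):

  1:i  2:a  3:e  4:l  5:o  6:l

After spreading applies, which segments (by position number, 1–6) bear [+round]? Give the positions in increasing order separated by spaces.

1 2 3 5

From /o/ at 5 rightward: 6 /l/ transparent; word edge.
From /o/ at 5 leftward: 4 /l/ transparent; 3 /e/ → [+round]; 2 /a/ → [+round]; 1 /i/ → [+round]; word edge.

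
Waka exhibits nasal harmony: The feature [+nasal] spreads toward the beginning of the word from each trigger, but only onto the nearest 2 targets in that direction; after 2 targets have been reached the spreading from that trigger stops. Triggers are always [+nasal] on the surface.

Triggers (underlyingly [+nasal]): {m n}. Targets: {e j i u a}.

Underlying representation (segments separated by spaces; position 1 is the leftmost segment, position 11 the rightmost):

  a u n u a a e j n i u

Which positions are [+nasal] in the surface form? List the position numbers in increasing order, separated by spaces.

From /n/ at 3 leftward: 2 /u/ → [+nasal]; 1 /a/ → [+nasal]; bound reached.
From /n/ at 9 leftward: 8 /j/ → [+nasal]; 7 /e/ → [+nasal]; bound reached.
Targets with no active source: positions 4 5 6 10 11 stay [-nasal].

1 2 3 7 8 9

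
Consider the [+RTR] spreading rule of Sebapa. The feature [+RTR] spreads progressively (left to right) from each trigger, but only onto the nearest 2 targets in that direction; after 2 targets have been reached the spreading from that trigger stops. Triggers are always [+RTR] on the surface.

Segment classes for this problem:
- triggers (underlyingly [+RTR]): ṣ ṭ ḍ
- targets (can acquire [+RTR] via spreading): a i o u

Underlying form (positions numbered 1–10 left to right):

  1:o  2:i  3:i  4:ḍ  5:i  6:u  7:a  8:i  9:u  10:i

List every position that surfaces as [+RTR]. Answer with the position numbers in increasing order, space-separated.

4 5 6

From /ḍ/ at 4 rightward: 5 /i/ → [+RTR]; 6 /u/ → [+RTR]; bound reached.
Targets with no active source: positions 1 2 3 7 8 9 10 stay [-emphatic].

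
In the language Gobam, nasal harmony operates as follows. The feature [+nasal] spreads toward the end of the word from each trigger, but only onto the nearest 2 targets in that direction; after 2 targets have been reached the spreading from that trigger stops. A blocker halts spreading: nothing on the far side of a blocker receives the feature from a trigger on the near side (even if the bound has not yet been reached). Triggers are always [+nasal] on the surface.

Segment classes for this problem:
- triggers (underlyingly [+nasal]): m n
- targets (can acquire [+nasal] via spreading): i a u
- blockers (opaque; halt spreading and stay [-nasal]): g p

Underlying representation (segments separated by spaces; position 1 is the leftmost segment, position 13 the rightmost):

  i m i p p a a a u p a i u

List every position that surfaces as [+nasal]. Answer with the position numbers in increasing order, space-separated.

2 3

From /m/ at 2 rightward: 3 /i/ → [+nasal]; 4 /p/ blocks.
Targets with no active source: positions 1 6 7 8 9 11 12 13 stay [-nasal].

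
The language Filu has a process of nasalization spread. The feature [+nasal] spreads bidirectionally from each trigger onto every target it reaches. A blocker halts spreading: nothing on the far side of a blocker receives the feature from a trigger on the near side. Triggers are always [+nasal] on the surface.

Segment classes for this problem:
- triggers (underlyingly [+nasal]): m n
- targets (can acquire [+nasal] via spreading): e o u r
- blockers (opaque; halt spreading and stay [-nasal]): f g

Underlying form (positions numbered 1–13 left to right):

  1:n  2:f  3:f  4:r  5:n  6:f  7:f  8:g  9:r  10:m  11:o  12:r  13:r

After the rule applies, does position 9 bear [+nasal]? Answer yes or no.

From /n/ at 1 rightward: 2 /f/ blocks.
From /n/ at 1 leftward: word edge.
From /n/ at 5 rightward: 6 /f/ blocks.
From /n/ at 5 leftward: 4 /r/ → [+nasal]; 3 /f/ blocks.
From /m/ at 10 rightward: 11 /o/ → [+nasal]; 12 /r/ → [+nasal]; 13 /r/ → [+nasal]; word edge.
From /m/ at 10 leftward: 9 /r/ → [+nasal]; 8 /g/ blocks.
[+nasal] positions on the surface: 1 4 5 9 10 11 12 13.

yes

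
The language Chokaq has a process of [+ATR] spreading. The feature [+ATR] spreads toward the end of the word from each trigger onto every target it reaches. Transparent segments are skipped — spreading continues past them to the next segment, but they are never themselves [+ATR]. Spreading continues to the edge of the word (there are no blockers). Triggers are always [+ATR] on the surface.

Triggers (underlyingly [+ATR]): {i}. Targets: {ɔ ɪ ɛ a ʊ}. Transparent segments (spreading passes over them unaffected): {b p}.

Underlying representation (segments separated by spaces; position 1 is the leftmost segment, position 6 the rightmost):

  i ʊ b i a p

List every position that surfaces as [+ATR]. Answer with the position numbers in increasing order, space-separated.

From /i/ at 1 rightward: 2 /ʊ/ → [+ATR]; 3 /b/ transparent; 4 /i/ is itself a trigger — this domain ends here.
From /i/ at 4 rightward: 5 /a/ → [+ATR]; 6 /p/ transparent; word edge.

1 2 4 5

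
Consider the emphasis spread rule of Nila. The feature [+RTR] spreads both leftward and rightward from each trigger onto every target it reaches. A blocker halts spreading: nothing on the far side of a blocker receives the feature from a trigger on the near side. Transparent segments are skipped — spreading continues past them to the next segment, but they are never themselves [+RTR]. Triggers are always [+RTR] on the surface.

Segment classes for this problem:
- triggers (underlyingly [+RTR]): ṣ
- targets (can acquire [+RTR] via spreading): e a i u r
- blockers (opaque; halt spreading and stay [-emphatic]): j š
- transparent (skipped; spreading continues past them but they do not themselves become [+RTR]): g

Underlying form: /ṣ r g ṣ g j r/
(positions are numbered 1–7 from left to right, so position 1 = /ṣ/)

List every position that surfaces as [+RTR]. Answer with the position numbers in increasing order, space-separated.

From /ṣ/ at 1 rightward: 2 /r/ → [+RTR]; 3 /g/ transparent; 4 /ṣ/ is itself a trigger — this domain ends here.
From /ṣ/ at 1 leftward: word edge.
From /ṣ/ at 4 rightward: 5 /g/ transparent; 6 /j/ blocks.
From /ṣ/ at 4 leftward: 3 /g/ transparent; 2 /r/ → [+RTR]; 1 /ṣ/ is itself a trigger — this domain ends here.
Target with no active source: position 7 stays [-emphatic].

1 2 4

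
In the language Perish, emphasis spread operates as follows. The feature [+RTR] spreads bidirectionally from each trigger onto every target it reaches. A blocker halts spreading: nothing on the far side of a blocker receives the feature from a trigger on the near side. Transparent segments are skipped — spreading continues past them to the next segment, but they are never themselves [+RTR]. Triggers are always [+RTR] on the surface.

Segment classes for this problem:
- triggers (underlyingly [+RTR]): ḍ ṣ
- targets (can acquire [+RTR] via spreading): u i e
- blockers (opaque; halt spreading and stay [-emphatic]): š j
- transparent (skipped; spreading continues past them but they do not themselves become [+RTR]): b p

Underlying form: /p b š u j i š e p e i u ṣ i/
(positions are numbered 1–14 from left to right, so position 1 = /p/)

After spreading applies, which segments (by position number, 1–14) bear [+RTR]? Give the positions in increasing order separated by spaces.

8 10 11 12 13 14

From /ṣ/ at 13 rightward: 14 /i/ → [+RTR]; word edge.
From /ṣ/ at 13 leftward: 12 /u/ → [+RTR]; 11 /i/ → [+RTR]; 10 /e/ → [+RTR]; 9 /p/ transparent; 8 /e/ → [+RTR]; 7 /š/ blocks.
Targets with no active source: positions 4 6 stay [-emphatic].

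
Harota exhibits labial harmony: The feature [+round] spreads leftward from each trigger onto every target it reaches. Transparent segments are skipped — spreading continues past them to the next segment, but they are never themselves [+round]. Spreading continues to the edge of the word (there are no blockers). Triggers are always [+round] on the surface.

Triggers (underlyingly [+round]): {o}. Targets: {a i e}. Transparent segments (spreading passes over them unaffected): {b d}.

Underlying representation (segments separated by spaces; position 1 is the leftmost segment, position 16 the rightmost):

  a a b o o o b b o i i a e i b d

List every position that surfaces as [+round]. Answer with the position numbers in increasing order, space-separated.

From /o/ at 4 leftward: 3 /b/ transparent; 2 /a/ → [+round]; 1 /a/ → [+round]; word edge.
From /o/ at 5 leftward: 4 /o/ is itself a trigger — this domain ends here.
From /o/ at 6 leftward: 5 /o/ is itself a trigger — this domain ends here.
From /o/ at 9 leftward: 8 /b/ transparent; 7 /b/ transparent; 6 /o/ is itself a trigger — this domain ends here.
Targets with no active source: positions 10 11 12 13 14 stay [-round].

1 2 4 5 6 9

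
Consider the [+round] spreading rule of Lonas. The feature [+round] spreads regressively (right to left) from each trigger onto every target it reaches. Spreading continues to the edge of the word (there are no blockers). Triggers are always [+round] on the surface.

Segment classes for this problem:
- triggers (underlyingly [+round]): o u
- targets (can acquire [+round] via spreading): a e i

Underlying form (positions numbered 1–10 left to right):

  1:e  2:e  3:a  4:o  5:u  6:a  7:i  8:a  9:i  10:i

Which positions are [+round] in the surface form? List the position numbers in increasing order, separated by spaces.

From /o/ at 4 leftward: 3 /a/ → [+round]; 2 /e/ → [+round]; 1 /e/ → [+round]; word edge.
From /u/ at 5 leftward: 4 /o/ is itself a trigger — this domain ends here.
Targets with no active source: positions 6 7 8 9 10 stay [-round].

1 2 3 4 5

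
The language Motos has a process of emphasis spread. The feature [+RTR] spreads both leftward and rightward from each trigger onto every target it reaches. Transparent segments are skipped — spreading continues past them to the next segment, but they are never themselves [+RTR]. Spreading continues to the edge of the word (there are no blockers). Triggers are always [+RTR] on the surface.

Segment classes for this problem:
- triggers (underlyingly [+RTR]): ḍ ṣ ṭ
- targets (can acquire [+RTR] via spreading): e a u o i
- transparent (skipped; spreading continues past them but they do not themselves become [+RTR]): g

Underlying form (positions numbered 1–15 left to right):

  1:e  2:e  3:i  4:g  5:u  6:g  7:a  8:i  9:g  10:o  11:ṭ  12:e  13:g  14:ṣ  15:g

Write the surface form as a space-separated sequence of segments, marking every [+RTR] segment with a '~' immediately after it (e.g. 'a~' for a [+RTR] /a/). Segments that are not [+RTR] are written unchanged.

e~ e~ i~ g u~ g a~ i~ g o~ ṭ~ e~ g ṣ~ g

From /ṭ/ at 11 rightward: 12 /e/ → [+RTR]; 13 /g/ transparent; 14 /ṣ/ is itself a trigger — this domain ends here.
From /ṭ/ at 11 leftward: 10 /o/ → [+RTR]; 9 /g/ transparent; 8 /i/ → [+RTR]; 7 /a/ → [+RTR]; 6 /g/ transparent; 5 /u/ → [+RTR]; 4 /g/ transparent; 3 /i/ → [+RTR]; 2 /e/ → [+RTR]; 1 /e/ → [+RTR]; word edge.
From /ṣ/ at 14 rightward: 15 /g/ transparent; word edge.
From /ṣ/ at 14 leftward: 13 /g/ transparent; 12 /e/ → [+RTR]; 11 /ṭ/ is itself a trigger — this domain ends here.
[+RTR] positions on the surface: 1 2 3 5 7 8 10 11 12 14.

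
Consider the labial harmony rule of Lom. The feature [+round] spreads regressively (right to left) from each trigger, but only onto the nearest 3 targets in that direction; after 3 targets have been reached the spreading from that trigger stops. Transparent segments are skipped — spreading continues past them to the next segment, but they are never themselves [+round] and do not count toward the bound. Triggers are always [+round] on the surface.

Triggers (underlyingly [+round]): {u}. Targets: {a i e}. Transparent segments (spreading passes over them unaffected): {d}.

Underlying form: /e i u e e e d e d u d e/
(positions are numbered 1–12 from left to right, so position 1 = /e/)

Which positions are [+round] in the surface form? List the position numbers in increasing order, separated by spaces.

1 2 3 5 6 8 10

From /u/ at 3 leftward: 2 /i/ → [+round]; 1 /e/ → [+round]; word edge.
From /u/ at 10 leftward: 9 /d/ transparent; 8 /e/ → [+round]; 7 /d/ transparent; 6 /e/ → [+round]; 5 /e/ → [+round]; bound reached.
Targets with no active source: positions 4 12 stay [-round].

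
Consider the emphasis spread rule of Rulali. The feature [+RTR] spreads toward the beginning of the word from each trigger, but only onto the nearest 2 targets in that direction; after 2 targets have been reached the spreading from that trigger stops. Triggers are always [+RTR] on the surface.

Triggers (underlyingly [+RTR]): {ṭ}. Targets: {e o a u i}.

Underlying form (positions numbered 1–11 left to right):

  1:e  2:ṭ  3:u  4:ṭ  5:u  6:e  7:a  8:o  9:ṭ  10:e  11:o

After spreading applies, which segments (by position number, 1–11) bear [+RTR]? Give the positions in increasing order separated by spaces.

From /ṭ/ at 2 leftward: 1 /e/ → [+RTR]; word edge.
From /ṭ/ at 4 leftward: 3 /u/ → [+RTR]; 2 /ṭ/ is itself a trigger — this domain ends here.
From /ṭ/ at 9 leftward: 8 /o/ → [+RTR]; 7 /a/ → [+RTR]; bound reached.
Targets with no active source: positions 5 6 10 11 stay [-emphatic].

1 2 3 4 7 8 9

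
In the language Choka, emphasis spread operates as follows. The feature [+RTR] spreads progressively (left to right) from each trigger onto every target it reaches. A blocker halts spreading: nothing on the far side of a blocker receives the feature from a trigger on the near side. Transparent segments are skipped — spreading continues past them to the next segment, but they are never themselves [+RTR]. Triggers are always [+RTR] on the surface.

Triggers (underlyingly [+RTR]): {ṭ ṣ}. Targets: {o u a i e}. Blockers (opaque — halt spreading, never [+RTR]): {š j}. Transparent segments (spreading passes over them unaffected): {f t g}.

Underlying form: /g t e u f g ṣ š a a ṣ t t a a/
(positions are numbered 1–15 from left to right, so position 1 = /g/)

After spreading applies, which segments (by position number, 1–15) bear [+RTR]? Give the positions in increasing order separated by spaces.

7 11 14 15

From /ṣ/ at 7 rightward: 8 /š/ blocks.
From /ṣ/ at 11 rightward: 12 /t/ transparent; 13 /t/ transparent; 14 /a/ → [+RTR]; 15 /a/ → [+RTR]; word edge.
Targets with no active source: positions 3 4 9 10 stay [-emphatic].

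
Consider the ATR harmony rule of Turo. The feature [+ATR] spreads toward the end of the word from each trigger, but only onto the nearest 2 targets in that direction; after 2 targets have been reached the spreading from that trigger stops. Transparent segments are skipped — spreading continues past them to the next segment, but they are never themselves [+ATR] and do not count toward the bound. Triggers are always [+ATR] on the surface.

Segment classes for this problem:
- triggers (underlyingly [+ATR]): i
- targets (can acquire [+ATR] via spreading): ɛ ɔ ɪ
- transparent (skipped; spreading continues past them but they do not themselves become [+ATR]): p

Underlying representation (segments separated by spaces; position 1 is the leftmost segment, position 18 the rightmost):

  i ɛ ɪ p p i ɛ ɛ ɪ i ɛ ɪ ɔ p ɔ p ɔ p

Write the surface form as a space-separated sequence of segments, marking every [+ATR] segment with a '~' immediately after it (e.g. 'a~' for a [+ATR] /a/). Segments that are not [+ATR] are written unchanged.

From /i/ at 1 rightward: 2 /ɛ/ → [+ATR]; 3 /ɪ/ → [+ATR]; bound reached.
From /i/ at 6 rightward: 7 /ɛ/ → [+ATR]; 8 /ɛ/ → [+ATR]; bound reached.
From /i/ at 10 rightward: 11 /ɛ/ → [+ATR]; 12 /ɪ/ → [+ATR]; bound reached.
Targets with no active source: positions 9 13 15 17 stay [-ATR].
[+ATR] positions on the surface: 1 2 3 6 7 8 10 11 12.

i~ ɛ~ ɪ~ p p i~ ɛ~ ɛ~ ɪ i~ ɛ~ ɪ~ ɔ p ɔ p ɔ p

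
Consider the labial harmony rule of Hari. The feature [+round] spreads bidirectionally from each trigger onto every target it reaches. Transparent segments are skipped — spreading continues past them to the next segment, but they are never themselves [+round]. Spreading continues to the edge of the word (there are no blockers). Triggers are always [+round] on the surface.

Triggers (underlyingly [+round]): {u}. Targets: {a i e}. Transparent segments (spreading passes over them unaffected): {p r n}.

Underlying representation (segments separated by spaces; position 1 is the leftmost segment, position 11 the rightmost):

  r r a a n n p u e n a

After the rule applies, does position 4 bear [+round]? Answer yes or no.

From /u/ at 8 rightward: 9 /e/ → [+round]; 10 /n/ transparent; 11 /a/ → [+round]; word edge.
From /u/ at 8 leftward: 7 /p/ transparent; 6 /n/ transparent; 5 /n/ transparent; 4 /a/ → [+round]; 3 /a/ → [+round]; 2 /r/ transparent; 1 /r/ transparent; word edge.
[+round] positions on the surface: 3 4 8 9 11.

yes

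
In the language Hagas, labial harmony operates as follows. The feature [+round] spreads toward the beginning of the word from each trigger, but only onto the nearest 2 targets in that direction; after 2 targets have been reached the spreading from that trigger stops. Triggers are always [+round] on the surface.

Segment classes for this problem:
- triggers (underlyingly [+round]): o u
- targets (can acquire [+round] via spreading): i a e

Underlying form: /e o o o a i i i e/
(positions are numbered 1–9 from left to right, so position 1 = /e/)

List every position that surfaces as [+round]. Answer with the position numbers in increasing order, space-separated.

From /o/ at 2 leftward: 1 /e/ → [+round]; word edge.
From /o/ at 3 leftward: 2 /o/ is itself a trigger — this domain ends here.
From /o/ at 4 leftward: 3 /o/ is itself a trigger — this domain ends here.
Targets with no active source: positions 5 6 7 8 9 stay [-round].

1 2 3 4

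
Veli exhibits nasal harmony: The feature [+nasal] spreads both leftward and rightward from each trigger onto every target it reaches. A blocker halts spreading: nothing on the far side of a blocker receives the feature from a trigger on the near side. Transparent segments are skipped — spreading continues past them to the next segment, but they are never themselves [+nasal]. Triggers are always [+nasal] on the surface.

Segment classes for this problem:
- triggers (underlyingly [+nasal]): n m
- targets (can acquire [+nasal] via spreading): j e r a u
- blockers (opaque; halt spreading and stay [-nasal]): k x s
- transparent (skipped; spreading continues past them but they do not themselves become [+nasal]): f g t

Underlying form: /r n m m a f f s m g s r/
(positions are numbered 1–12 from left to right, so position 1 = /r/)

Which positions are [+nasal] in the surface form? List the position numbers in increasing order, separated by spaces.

From /n/ at 2 rightward: 3 /m/ is itself a trigger — this domain ends here.
From /n/ at 2 leftward: 1 /r/ → [+nasal]; word edge.
From /m/ at 3 rightward: 4 /m/ is itself a trigger — this domain ends here.
From /m/ at 3 leftward: 2 /n/ is itself a trigger — this domain ends here.
From /m/ at 4 rightward: 5 /a/ → [+nasal]; 6 /f/ transparent; 7 /f/ transparent; 8 /s/ blocks.
From /m/ at 4 leftward: 3 /m/ is itself a trigger — this domain ends here.
From /m/ at 9 rightward: 10 /g/ transparent; 11 /s/ blocks.
From /m/ at 9 leftward: 8 /s/ blocks.
Target with no active source: position 12 stays [-nasal].

1 2 3 4 5 9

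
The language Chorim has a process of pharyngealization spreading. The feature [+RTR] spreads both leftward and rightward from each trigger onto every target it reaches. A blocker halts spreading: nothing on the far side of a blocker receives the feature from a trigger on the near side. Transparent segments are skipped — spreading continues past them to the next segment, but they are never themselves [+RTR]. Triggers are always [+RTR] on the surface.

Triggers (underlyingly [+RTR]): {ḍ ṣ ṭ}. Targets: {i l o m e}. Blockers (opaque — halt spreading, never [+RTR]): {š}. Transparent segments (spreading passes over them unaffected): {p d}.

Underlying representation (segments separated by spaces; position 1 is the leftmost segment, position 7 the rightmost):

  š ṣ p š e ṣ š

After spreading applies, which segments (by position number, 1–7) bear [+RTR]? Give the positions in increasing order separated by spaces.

2 5 6

From /ṣ/ at 2 rightward: 3 /p/ transparent; 4 /š/ blocks.
From /ṣ/ at 2 leftward: 1 /š/ blocks.
From /ṣ/ at 6 rightward: 7 /š/ blocks.
From /ṣ/ at 6 leftward: 5 /e/ → [+RTR]; 4 /š/ blocks.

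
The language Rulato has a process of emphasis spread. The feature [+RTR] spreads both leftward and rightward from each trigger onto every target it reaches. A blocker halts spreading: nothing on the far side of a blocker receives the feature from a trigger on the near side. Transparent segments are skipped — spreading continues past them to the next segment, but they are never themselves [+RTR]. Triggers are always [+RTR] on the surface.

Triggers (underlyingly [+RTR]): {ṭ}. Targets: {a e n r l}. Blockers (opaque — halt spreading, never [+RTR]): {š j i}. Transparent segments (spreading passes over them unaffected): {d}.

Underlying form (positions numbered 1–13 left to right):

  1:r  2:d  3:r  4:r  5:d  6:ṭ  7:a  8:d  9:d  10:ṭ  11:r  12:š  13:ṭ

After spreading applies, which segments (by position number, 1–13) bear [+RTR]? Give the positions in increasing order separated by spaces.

From /ṭ/ at 6 rightward: 7 /a/ → [+RTR]; 8 /d/ transparent; 9 /d/ transparent; 10 /ṭ/ is itself a trigger — this domain ends here.
From /ṭ/ at 6 leftward: 5 /d/ transparent; 4 /r/ → [+RTR]; 3 /r/ → [+RTR]; 2 /d/ transparent; 1 /r/ → [+RTR]; word edge.
From /ṭ/ at 10 rightward: 11 /r/ → [+RTR]; 12 /š/ blocks.
From /ṭ/ at 10 leftward: 9 /d/ transparent; 8 /d/ transparent; 7 /a/ → [+RTR]; 6 /ṭ/ is itself a trigger — this domain ends here.
From /ṭ/ at 13 rightward: word edge.
From /ṭ/ at 13 leftward: 12 /š/ blocks.

1 3 4 6 7 10 11 13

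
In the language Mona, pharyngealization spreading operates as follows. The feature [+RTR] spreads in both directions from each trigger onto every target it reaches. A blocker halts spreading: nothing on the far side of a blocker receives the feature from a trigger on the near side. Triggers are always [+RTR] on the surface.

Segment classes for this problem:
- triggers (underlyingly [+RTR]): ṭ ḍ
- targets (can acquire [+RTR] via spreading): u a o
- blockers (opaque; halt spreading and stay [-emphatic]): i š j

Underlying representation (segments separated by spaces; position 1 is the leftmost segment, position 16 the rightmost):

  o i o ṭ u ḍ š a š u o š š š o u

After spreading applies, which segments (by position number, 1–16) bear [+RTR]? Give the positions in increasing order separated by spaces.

3 4 5 6

From /ṭ/ at 4 rightward: 5 /u/ → [+RTR]; 6 /ḍ/ is itself a trigger — this domain ends here.
From /ṭ/ at 4 leftward: 3 /o/ → [+RTR]; 2 /i/ blocks.
From /ḍ/ at 6 rightward: 7 /š/ blocks.
From /ḍ/ at 6 leftward: 5 /u/ → [+RTR]; 4 /ṭ/ is itself a trigger — this domain ends here.
Targets with no active source: positions 1 8 10 11 15 16 stay [-emphatic].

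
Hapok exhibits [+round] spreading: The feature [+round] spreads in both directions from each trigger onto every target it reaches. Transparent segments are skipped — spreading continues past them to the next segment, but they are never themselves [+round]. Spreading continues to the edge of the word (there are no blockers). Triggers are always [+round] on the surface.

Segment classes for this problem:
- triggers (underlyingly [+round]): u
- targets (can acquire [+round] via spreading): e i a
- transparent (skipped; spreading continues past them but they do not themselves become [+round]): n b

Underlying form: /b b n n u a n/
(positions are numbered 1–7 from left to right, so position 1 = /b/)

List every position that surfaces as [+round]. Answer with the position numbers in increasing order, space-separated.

From /u/ at 5 rightward: 6 /a/ → [+round]; 7 /n/ transparent; word edge.
From /u/ at 5 leftward: 4 /n/ transparent; 3 /n/ transparent; 2 /b/ transparent; 1 /b/ transparent; word edge.

5 6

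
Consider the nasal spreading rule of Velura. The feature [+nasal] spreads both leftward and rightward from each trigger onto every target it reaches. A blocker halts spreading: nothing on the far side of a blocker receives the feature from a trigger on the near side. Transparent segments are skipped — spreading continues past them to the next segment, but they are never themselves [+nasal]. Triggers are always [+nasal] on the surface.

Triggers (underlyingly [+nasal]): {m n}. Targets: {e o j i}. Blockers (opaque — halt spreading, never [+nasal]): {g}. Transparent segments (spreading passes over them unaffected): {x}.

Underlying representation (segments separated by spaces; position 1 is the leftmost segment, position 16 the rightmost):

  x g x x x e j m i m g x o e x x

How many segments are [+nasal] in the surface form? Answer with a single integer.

5

From /m/ at 8 rightward: 9 /i/ → [+nasal]; 10 /m/ is itself a trigger — this domain ends here.
From /m/ at 8 leftward: 7 /j/ → [+nasal]; 6 /e/ → [+nasal]; 5 /x/ transparent; 4 /x/ transparent; 3 /x/ transparent; 2 /g/ blocks.
From /m/ at 10 rightward: 11 /g/ blocks.
From /m/ at 10 leftward: 9 /i/ → [+nasal]; 8 /m/ is itself a trigger — this domain ends here.
Targets with no active source: positions 13 14 stay [-nasal].
[+nasal] positions on the surface: 6 7 8 9 10.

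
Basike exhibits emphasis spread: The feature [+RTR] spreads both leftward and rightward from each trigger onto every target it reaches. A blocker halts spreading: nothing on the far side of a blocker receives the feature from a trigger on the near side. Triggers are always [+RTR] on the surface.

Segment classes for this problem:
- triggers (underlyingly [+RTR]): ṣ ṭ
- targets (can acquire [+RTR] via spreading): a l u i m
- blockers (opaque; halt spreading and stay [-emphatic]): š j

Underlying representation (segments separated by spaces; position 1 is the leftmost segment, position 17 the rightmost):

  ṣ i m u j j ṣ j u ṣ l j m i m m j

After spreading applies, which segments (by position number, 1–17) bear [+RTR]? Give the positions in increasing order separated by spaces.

1 2 3 4 7 9 10 11

From /ṣ/ at 1 rightward: 2 /i/ → [+RTR]; 3 /m/ → [+RTR]; 4 /u/ → [+RTR]; 5 /j/ blocks.
From /ṣ/ at 1 leftward: word edge.
From /ṣ/ at 7 rightward: 8 /j/ blocks.
From /ṣ/ at 7 leftward: 6 /j/ blocks.
From /ṣ/ at 10 rightward: 11 /l/ → [+RTR]; 12 /j/ blocks.
From /ṣ/ at 10 leftward: 9 /u/ → [+RTR]; 8 /j/ blocks.
Targets with no active source: positions 13 14 15 16 stay [-emphatic].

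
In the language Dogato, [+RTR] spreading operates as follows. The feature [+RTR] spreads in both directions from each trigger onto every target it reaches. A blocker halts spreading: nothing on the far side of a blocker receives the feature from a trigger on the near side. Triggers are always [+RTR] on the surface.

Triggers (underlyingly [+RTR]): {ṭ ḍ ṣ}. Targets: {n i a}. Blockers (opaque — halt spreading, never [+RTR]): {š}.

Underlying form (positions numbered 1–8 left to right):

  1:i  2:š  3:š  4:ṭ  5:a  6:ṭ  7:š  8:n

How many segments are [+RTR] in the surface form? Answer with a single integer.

3

From /ṭ/ at 4 rightward: 5 /a/ → [+RTR]; 6 /ṭ/ is itself a trigger — this domain ends here.
From /ṭ/ at 4 leftward: 3 /š/ blocks.
From /ṭ/ at 6 rightward: 7 /š/ blocks.
From /ṭ/ at 6 leftward: 5 /a/ → [+RTR]; 4 /ṭ/ is itself a trigger — this domain ends here.
Targets with no active source: positions 1 8 stay [-emphatic].
[+RTR] positions on the surface: 4 5 6.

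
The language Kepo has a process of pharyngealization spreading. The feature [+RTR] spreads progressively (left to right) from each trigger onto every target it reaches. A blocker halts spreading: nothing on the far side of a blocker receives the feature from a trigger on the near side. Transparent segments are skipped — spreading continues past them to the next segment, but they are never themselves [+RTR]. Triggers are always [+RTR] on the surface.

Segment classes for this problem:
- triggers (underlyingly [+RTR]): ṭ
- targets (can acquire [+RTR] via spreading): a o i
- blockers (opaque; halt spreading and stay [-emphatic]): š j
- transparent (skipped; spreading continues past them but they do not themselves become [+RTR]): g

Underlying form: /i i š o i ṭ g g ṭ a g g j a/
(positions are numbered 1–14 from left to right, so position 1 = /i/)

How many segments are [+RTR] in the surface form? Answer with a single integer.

3

From /ṭ/ at 6 rightward: 7 /g/ transparent; 8 /g/ transparent; 9 /ṭ/ is itself a trigger — this domain ends here.
From /ṭ/ at 9 rightward: 10 /a/ → [+RTR]; 11 /g/ transparent; 12 /g/ transparent; 13 /j/ blocks.
Targets with no active source: positions 1 2 4 5 14 stay [-emphatic].
[+RTR] positions on the surface: 6 9 10.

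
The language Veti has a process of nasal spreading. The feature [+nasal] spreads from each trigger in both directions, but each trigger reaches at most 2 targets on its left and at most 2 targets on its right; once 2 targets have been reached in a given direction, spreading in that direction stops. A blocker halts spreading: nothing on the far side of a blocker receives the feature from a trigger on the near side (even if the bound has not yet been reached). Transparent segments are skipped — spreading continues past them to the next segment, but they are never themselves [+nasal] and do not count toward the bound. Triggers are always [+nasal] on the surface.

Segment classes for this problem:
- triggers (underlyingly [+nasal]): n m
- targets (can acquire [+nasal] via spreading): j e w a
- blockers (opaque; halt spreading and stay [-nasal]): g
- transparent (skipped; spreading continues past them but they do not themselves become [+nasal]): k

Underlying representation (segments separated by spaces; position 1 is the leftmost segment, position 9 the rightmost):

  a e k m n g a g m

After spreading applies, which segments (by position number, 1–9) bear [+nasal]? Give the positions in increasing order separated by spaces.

1 2 4 5 9

From /m/ at 4 rightward: 5 /n/ is itself a trigger — this domain ends here.
From /m/ at 4 leftward: 3 /k/ transparent; 2 /e/ → [+nasal]; 1 /a/ → [+nasal]; bound reached.
From /n/ at 5 rightward: 6 /g/ blocks.
From /n/ at 5 leftward: 4 /m/ is itself a trigger — this domain ends here.
From /m/ at 9 rightward: word edge.
From /m/ at 9 leftward: 8 /g/ blocks.
Target with no active source: position 7 stays [-nasal].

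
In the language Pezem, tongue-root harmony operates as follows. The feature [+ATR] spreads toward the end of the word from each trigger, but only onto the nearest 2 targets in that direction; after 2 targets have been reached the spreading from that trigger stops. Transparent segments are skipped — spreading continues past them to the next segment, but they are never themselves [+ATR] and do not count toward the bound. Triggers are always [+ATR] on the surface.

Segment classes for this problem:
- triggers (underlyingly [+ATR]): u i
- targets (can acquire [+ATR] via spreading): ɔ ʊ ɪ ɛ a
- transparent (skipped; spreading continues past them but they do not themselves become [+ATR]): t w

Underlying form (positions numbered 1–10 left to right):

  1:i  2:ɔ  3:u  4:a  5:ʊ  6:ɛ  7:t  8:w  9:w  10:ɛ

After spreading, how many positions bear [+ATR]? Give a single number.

From /i/ at 1 rightward: 2 /ɔ/ → [+ATR]; 3 /u/ is itself a trigger — this domain ends here.
From /u/ at 3 rightward: 4 /a/ → [+ATR]; 5 /ʊ/ → [+ATR]; bound reached.
Targets with no active source: positions 6 10 stay [-ATR].
[+ATR] positions on the surface: 1 2 3 4 5.

5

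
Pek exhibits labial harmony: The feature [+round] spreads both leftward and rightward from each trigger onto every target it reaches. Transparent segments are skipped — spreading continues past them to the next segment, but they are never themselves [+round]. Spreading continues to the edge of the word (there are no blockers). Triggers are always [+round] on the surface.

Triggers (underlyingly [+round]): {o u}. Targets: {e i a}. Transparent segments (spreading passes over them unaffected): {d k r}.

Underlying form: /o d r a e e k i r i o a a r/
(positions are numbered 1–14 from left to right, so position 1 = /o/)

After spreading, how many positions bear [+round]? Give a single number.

9

From /o/ at 1 rightward: 2 /d/ transparent; 3 /r/ transparent; 4 /a/ → [+round]; 5 /e/ → [+round]; 6 /e/ → [+round]; 7 /k/ transparent; 8 /i/ → [+round]; 9 /r/ transparent; 10 /i/ → [+round]; 11 /o/ is itself a trigger — this domain ends here.
From /o/ at 1 leftward: word edge.
From /o/ at 11 rightward: 12 /a/ → [+round]; 13 /a/ → [+round]; 14 /r/ transparent; word edge.
From /o/ at 11 leftward: 10 /i/ → [+round]; 9 /r/ transparent; 8 /i/ → [+round]; 7 /k/ transparent; 6 /e/ → [+round]; 5 /e/ → [+round]; 4 /a/ → [+round]; 3 /r/ transparent; 2 /d/ transparent; 1 /o/ is itself a trigger — this domain ends here.
[+round] positions on the surface: 1 4 5 6 8 10 11 12 13.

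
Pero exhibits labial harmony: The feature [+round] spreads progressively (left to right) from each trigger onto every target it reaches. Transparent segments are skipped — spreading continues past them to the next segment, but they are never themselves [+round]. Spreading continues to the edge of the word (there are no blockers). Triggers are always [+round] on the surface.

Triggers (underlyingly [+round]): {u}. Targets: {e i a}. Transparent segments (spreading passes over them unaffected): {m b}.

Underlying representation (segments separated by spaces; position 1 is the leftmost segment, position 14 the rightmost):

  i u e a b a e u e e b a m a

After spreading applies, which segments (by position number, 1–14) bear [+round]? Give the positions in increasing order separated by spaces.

From /u/ at 2 rightward: 3 /e/ → [+round]; 4 /a/ → [+round]; 5 /b/ transparent; 6 /a/ → [+round]; 7 /e/ → [+round]; 8 /u/ is itself a trigger — this domain ends here.
From /u/ at 8 rightward: 9 /e/ → [+round]; 10 /e/ → [+round]; 11 /b/ transparent; 12 /a/ → [+round]; 13 /m/ transparent; 14 /a/ → [+round]; word edge.
Target with no active source: position 1 stays [-round].

2 3 4 6 7 8 9 10 12 14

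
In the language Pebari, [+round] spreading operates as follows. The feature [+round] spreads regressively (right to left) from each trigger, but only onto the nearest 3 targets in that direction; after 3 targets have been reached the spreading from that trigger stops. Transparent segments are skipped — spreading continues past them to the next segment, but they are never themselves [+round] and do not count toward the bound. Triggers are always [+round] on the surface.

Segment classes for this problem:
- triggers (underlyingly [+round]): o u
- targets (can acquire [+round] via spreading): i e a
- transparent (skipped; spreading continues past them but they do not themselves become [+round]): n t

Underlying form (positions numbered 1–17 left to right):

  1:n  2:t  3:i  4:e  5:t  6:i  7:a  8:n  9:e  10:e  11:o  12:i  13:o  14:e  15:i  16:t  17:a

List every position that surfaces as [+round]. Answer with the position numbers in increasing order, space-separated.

7 9 10 11 12 13

From /o/ at 11 leftward: 10 /e/ → [+round]; 9 /e/ → [+round]; 8 /n/ transparent; 7 /a/ → [+round]; bound reached.
From /o/ at 13 leftward: 12 /i/ → [+round]; 11 /o/ is itself a trigger — this domain ends here.
Targets with no active source: positions 3 4 6 14 15 17 stay [-round].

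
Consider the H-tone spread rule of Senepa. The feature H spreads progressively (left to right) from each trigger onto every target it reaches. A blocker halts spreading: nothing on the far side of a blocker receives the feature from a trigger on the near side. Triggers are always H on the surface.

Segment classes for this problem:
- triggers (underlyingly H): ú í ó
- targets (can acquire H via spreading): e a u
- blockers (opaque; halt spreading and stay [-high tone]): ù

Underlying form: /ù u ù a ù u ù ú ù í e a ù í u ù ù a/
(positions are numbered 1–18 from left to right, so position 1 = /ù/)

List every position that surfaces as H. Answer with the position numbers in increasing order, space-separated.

From /ú/ at 8 rightward: 9 /ù/ blocks.
From /í/ at 10 rightward: 11 /e/ → H; 12 /a/ → H; 13 /ù/ blocks.
From /í/ at 14 rightward: 15 /u/ → H; 16 /ù/ blocks.
Targets with no active source: positions 2 4 6 18 stay [-high tone].

8 10 11 12 14 15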